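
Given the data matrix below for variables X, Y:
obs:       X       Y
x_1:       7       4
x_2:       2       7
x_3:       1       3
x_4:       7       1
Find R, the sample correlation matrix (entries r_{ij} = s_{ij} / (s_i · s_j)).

Step 1 — column means:
  mean(X) = (7 + 2 + 1 + 7) / 4 = 17/4 = 4.25
  mean(Y) = (4 + 7 + 3 + 1) / 4 = 15/4 = 3.75

Step 2 — sample variances and covariances s[i,j] = (1/(n-1)) · Σ_k (x_{k,i} - mean_i) · (x_{k,j} - mean_j), with n-1 = 3:
  s[X,X] = ((2.75)·(2.75) + (-2.25)·(-2.25) + (-3.25)·(-3.25) + (2.75)·(2.75)) / 3 = 30.75/3 = 10.25
  s[X,Y] = ((2.75)·(0.25) + (-2.25)·(3.25) + (-3.25)·(-0.75) + (2.75)·(-2.75)) / 3 = -11.75/3 = -3.9167
  s[Y,Y] = ((0.25)·(0.25) + (3.25)·(3.25) + (-0.75)·(-0.75) + (-2.75)·(-2.75)) / 3 = 18.75/3 = 6.25
  Sample standard deviations s_i = √(s[i,i]):
  s(X) = √(10.25) = 3.2016
  s(Y) = √(6.25) = 2.5

Step 3 — r_{ij} = s_{ij} / (s_i · s_j):
  r[X,X] = 1 (diagonal).
  r[X,Y] = -3.9167 / (3.2016 · 2.5) = -3.9167 / 8.0039 = -0.4893
  r[Y,Y] = 1 (diagonal).

R is symmetric with unit diagonal. Assembling:

R = [[1, -0.4893],
 [-0.4893, 1]]


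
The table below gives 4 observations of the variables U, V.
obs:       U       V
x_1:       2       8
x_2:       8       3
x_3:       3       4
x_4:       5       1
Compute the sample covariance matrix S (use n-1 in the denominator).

Step 1 — column means:
  mean(U) = (2 + 8 + 3 + 5) / 4 = 18/4 = 4.5
  mean(V) = (8 + 3 + 4 + 1) / 4 = 16/4 = 4

Step 2 — sample covariance S[i,j] = (1/(n-1)) · Σ_k (x_{k,i} - mean_i) · (x_{k,j} - mean_j), with n-1 = 3.
  S[U,U] = ((-2.5)·(-2.5) + (3.5)·(3.5) + (-1.5)·(-1.5) + (0.5)·(0.5)) / 3 = 21/3 = 7
  S[U,V] = ((-2.5)·(4) + (3.5)·(-1) + (-1.5)·(0) + (0.5)·(-3)) / 3 = -15/3 = -5
  S[V,V] = ((4)·(4) + (-1)·(-1) + (0)·(0) + (-3)·(-3)) / 3 = 26/3 = 8.6667

S is symmetric (S[j,i] = S[i,j]). Assembling:

S = [[7, -5],
 [-5, 8.6667]]


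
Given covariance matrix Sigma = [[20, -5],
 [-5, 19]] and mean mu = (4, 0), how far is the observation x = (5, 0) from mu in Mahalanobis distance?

Step 1 — centre the observation: (x - mu) = (1, 0).

Step 2 — invert Sigma. det(Sigma) = 20·19 - (-5)² = 355.
  Sigma^{-1} = (1/det) · [[d, -b], [-b, a]] = [[0.0535, 0.0141],
 [0.0141, 0.0563]].

Step 3 — form the quadratic (x - mu)^T · Sigma^{-1} · (x - mu):
  Sigma^{-1} · (x - mu) = (0.0535, 0.0141).
  (x - mu)^T · [Sigma^{-1} · (x - mu)] = (1)·(0.0535) + (0)·(0.0141) = 0.0535.

Step 4 — take square root: d = √(0.0535) ≈ 0.2313.

d(x, mu) = √(0.0535) ≈ 0.2313


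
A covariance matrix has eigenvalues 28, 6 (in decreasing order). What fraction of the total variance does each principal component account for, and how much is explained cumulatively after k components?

Step 1 — total variance = trace(Sigma) = Σ λ_i = 28 + 6 = 34.

Step 2 — fraction explained by component i = λ_i / Σ λ:
  PC1: 28/34 = 0.8235
  PC2: 6/34 = 0.1765

Step 3 — cumulative fraction after k components = (λ_1 + ... + λ_k) / Σ λ:
  k = 1: 28/34 = 0.8235
  k = 2: (28 + 6)/34 = 34/34 = 1

Summary (fraction, with percent):

explained: PC1 0.8235 (82.35%), PC2 0.1765 (17.65%);  cumulative: 0.8235, 1


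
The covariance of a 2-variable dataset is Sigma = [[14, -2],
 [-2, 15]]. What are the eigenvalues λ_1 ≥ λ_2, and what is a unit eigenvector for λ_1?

Step 1 — characteristic polynomial of 2×2 Sigma:
  det(Sigma - λI) = λ² - trace · λ + det = 0.
  trace = 14 + 15 = 29, det = 14·15 - (-2)² = 206.
Step 2 — discriminant:
  Δ = trace² - 4·det = 841 - 824 = 17.
Step 3 — eigenvalues:
  λ = (trace ± √Δ)/2 = (29 ± 4.1231)/2,
  λ_1 = 16.5616,  λ_2 = 12.4384.

Step 4 — unit eigenvector for λ_1: solve (Sigma - λ_1 I)v = 0. First row:
  (14 - 16.5616)·v_x + (-2)·v_y = 0, i.e. (-2.5616)·v_x + (-2)·v_y = 0,
  so v ∝ (b, λ_1 - a) = (-2, 2.5616); multiply by -1 so the first entry is positive: u = (2, -2.5616).
  ||u|| = √((2)² + (-2.5616)²) = √(10.5616) ≈ 3.2499,
  v_1 = u/||u|| ≈ (0.6154, -0.7882) (||v_1|| = 1).

λ_1 = 16.5616,  λ_2 = 12.4384;  v_1 ≈ (0.6154, -0.7882)


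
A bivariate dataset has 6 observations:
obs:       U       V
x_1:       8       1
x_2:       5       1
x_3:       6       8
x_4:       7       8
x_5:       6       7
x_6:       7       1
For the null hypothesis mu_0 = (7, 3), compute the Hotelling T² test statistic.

Step 1 — sample mean vector:
  mean(U) = (8 + 5 + 6 + 7 + 6 + 7) / 6 = 39/6 = 6.5
  mean(V) = (1 + 1 + 8 + 8 + 7 + 1) / 6 = 26/6 = 4.3333
  x̄ = (6.5, 4.3333),  deviation x̄ - mu_0 = (6.5, 4.3333) - (7, 3) = (-0.5, 1.3333).

Step 2 — sample covariance matrix, S[i,j] = (1/(n-1)) · Σ_k (x_{k,i} - mean_i) · (x_{k,j} - mean_j), divisor n-1 = 5:
  S[U,U] = ((1.5)·(1.5) + (-1.5)·(-1.5) + (-0.5)·(-0.5) + (0.5)·(0.5) + (-0.5)·(-0.5) + (0.5)·(0.5)) / 5 = 5.5/5 = 1.1
  S[U,V] = ((1.5)·(-3.3333) + (-1.5)·(-3.3333) + (-0.5)·(3.6667) + (0.5)·(3.6667) + (-0.5)·(2.6667) + (0.5)·(-3.3333)) / 5 = -3/5 = -0.6
  S[V,V] = ((-3.3333)·(-3.3333) + (-3.3333)·(-3.3333) + (3.6667)·(3.6667) + (3.6667)·(3.6667) + (2.6667)·(2.6667) + (-3.3333)·(-3.3333)) / 5 = 67.3333/5 = 13.4667
  S = [[1.1, -0.6],
 [-0.6, 13.4667]].

Step 3 — invert S. det(S) = 1.1·13.4667 - (-0.6)² = 14.4533.
  S^{-1} = (1/det) · [[d, -b], [-b, a]] = [[0.9317, 0.0415],
 [0.0415, 0.0761]].

Step 4 — quadratic form (x̄ - mu_0)^T · S^{-1} · (x̄ - mu_0):
  S^{-1} · (x̄ - mu_0) = (-0.4105, 0.0807),
  (x̄ - mu_0)^T · [...] = (-0.5)·(-0.4105) + (1.3333)·(0.0807) = 0.3129.

Step 5 — scale by n: T² = 6 · 0.3129 = 1.8773.

T² ≈ 1.8773


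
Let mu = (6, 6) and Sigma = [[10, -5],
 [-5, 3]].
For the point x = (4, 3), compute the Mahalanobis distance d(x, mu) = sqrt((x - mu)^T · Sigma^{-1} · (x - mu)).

Step 1 — centre the observation: (x - mu) = (-2, -3).

Step 2 — invert Sigma. det(Sigma) = 10·3 - (-5)² = 5.
  Sigma^{-1} = (1/det) · [[d, -b], [-b, a]] = [[0.6, 1],
 [1, 2]].

Step 3 — form the quadratic (x - mu)^T · Sigma^{-1} · (x - mu):
  Sigma^{-1} · (x - mu) = (-4.2, -8).
  (x - mu)^T · [Sigma^{-1} · (x - mu)] = (-2)·(-4.2) + (-3)·(-8) = 32.4.

Step 4 — take square root: d = √(32.4) ≈ 5.6921.

d(x, mu) = √(32.4) ≈ 5.6921


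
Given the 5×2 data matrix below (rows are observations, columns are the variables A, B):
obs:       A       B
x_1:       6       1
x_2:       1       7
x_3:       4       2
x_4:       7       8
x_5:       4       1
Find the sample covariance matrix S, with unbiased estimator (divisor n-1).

Step 1 — column means:
  mean(A) = (6 + 1 + 4 + 7 + 4) / 5 = 22/5 = 4.4
  mean(B) = (1 + 7 + 2 + 8 + 1) / 5 = 19/5 = 3.8

Step 2 — sample covariance S[i,j] = (1/(n-1)) · Σ_k (x_{k,i} - mean_i) · (x_{k,j} - mean_j), with n-1 = 4.
  S[A,A] = ((1.6)·(1.6) + (-3.4)·(-3.4) + (-0.4)·(-0.4) + (2.6)·(2.6) + (-0.4)·(-0.4)) / 4 = 21.2/4 = 5.3
  S[A,B] = ((1.6)·(-2.8) + (-3.4)·(3.2) + (-0.4)·(-1.8) + (2.6)·(4.2) + (-0.4)·(-2.8)) / 4 = -2.6/4 = -0.65
  S[B,B] = ((-2.8)·(-2.8) + (3.2)·(3.2) + (-1.8)·(-1.8) + (4.2)·(4.2) + (-2.8)·(-2.8)) / 4 = 46.8/4 = 11.7

S is symmetric (S[j,i] = S[i,j]). Assembling:

S = [[5.3, -0.65],
 [-0.65, 11.7]]


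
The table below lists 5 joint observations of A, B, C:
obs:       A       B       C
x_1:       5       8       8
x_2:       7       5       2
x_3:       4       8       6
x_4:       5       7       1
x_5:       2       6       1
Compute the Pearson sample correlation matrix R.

Step 1 — column means:
  mean(A) = (5 + 7 + 4 + 5 + 2) / 5 = 23/5 = 4.6
  mean(B) = (8 + 5 + 8 + 7 + 6) / 5 = 34/5 = 6.8
  mean(C) = (8 + 2 + 6 + 1 + 1) / 5 = 18/5 = 3.6

Step 2 — sample variances and covariances s[i,j] = (1/(n-1)) · Σ_k (x_{k,i} - mean_i) · (x_{k,j} - mean_j), with n-1 = 4:
  s[A,A] = ((0.4)·(0.4) + (2.4)·(2.4) + (-0.6)·(-0.6) + (0.4)·(0.4) + (-2.6)·(-2.6)) / 4 = 13.2/4 = 3.3
  s[A,B] = ((0.4)·(1.2) + (2.4)·(-1.8) + (-0.6)·(1.2) + (0.4)·(0.2) + (-2.6)·(-0.8)) / 4 = -2.4/4 = -0.6
  s[A,C] = ((0.4)·(4.4) + (2.4)·(-1.6) + (-0.6)·(2.4) + (0.4)·(-2.6) + (-2.6)·(-2.6)) / 4 = 2.2/4 = 0.55
  s[B,B] = ((1.2)·(1.2) + (-1.8)·(-1.8) + (1.2)·(1.2) + (0.2)·(0.2) + (-0.8)·(-0.8)) / 4 = 6.8/4 = 1.7
  s[B,C] = ((1.2)·(4.4) + (-1.8)·(-1.6) + (1.2)·(2.4) + (0.2)·(-2.6) + (-0.8)·(-2.6)) / 4 = 12.6/4 = 3.15
  s[C,C] = ((4.4)·(4.4) + (-1.6)·(-1.6) + (2.4)·(2.4) + (-2.6)·(-2.6) + (-2.6)·(-2.6)) / 4 = 41.2/4 = 10.3
  Sample standard deviations s_i = √(s[i,i]):
  s(A) = √(3.3) = 1.8166
  s(B) = √(1.7) = 1.3038
  s(C) = √(10.3) = 3.2094

Step 3 — r_{ij} = s_{ij} / (s_i · s_j):
  r[A,A] = 1 (diagonal).
  r[A,B] = -0.6 / (1.8166 · 1.3038) = -0.6 / 2.3685 = -0.2533
  r[A,C] = 0.55 / (1.8166 · 3.2094) = 0.55 / 5.8301 = 0.0943
  r[B,B] = 1 (diagonal).
  r[B,C] = 3.15 / (1.3038 · 3.2094) = 3.15 / 4.1845 = 0.7528
  r[C,C] = 1 (diagonal).

R is symmetric with unit diagonal. Assembling:

R = [[1, -0.2533, 0.0943],
 [-0.2533, 1, 0.7528],
 [0.0943, 0.7528, 1]]


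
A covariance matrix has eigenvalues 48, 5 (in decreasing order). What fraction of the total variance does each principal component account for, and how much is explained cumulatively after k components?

Step 1 — total variance = trace(Sigma) = Σ λ_i = 48 + 5 = 53.

Step 2 — fraction explained by component i = λ_i / Σ λ:
  PC1: 48/53 = 0.9057
  PC2: 5/53 = 0.0943

Step 3 — cumulative fraction after k components = (λ_1 + ... + λ_k) / Σ λ:
  k = 1: 48/53 = 0.9057
  k = 2: (48 + 5)/53 = 53/53 = 1

Summary (fraction, with percent):

explained: PC1 0.9057 (90.57%), PC2 0.0943 (9.43%);  cumulative: 0.9057, 1


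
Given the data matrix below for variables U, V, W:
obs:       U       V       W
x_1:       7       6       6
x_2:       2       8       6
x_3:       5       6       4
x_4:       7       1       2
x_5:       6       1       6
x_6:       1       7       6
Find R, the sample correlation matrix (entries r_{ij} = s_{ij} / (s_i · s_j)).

Step 1 — column means:
  mean(U) = (7 + 2 + 5 + 7 + 6 + 1) / 6 = 28/6 = 4.6667
  mean(V) = (6 + 8 + 6 + 1 + 1 + 7) / 6 = 29/6 = 4.8333
  mean(W) = (6 + 6 + 4 + 2 + 6 + 6) / 6 = 30/6 = 5

Step 2 — sample variances and covariances s[i,j] = (1/(n-1)) · Σ_k (x_{k,i} - mean_i) · (x_{k,j} - mean_j), with n-1 = 5:
  s[U,U] = ((2.3333)·(2.3333) + (-2.6667)·(-2.6667) + (0.3333)·(0.3333) + (2.3333)·(2.3333) + (1.3333)·(1.3333) + (-3.6667)·(-3.6667)) / 5 = 33.3333/5 = 6.6667
  s[U,V] = ((2.3333)·(1.1667) + (-2.6667)·(3.1667) + (0.3333)·(1.1667) + (2.3333)·(-3.8333) + (1.3333)·(-3.8333) + (-3.6667)·(2.1667)) / 5 = -27.3333/5 = -5.4667
  s[U,W] = ((2.3333)·(1) + (-2.6667)·(1) + (0.3333)·(-1) + (2.3333)·(-3) + (1.3333)·(1) + (-3.6667)·(1)) / 5 = -10/5 = -2
  s[V,V] = ((1.1667)·(1.1667) + (3.1667)·(3.1667) + (1.1667)·(1.1667) + (-3.8333)·(-3.8333) + (-3.8333)·(-3.8333) + (2.1667)·(2.1667)) / 5 = 46.8333/5 = 9.3667
  s[V,W] = ((1.1667)·(1) + (3.1667)·(1) + (1.1667)·(-1) + (-3.8333)·(-3) + (-3.8333)·(1) + (2.1667)·(1)) / 5 = 13/5 = 2.6
  s[W,W] = ((1)·(1) + (1)·(1) + (-1)·(-1) + (-3)·(-3) + (1)·(1) + (1)·(1)) / 5 = 14/5 = 2.8
  Sample standard deviations s_i = √(s[i,i]):
  s(U) = √(6.6667) = 2.582
  s(V) = √(9.3667) = 3.0605
  s(W) = √(2.8) = 1.6733

Step 3 — r_{ij} = s_{ij} / (s_i · s_j):
  r[U,U] = 1 (diagonal).
  r[U,V] = -5.4667 / (2.582 · 3.0605) = -5.4667 / 7.9022 = -0.6918
  r[U,W] = -2 / (2.582 · 1.6733) = -2 / 4.3205 = -0.4629
  r[V,V] = 1 (diagonal).
  r[V,W] = 2.6 / (3.0605 · 1.6733) = 2.6 / 5.1212 = 0.5077
  r[W,W] = 1 (diagonal).

R is symmetric with unit diagonal. Assembling:

R = [[1, -0.6918, -0.4629],
 [-0.6918, 1, 0.5077],
 [-0.4629, 0.5077, 1]]


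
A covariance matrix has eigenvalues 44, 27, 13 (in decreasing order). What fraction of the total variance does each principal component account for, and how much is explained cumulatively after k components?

Step 1 — total variance = trace(Sigma) = Σ λ_i = 44 + 27 + 13 = 84.

Step 2 — fraction explained by component i = λ_i / Σ λ:
  PC1: 44/84 = 0.5238
  PC2: 27/84 = 0.3214
  PC3: 13/84 = 0.1548

Step 3 — cumulative fraction after k components = (λ_1 + ... + λ_k) / Σ λ:
  k = 1: 44/84 = 0.5238
  k = 2: (44 + 27)/84 = 71/84 = 0.8452
  k = 3: (44 + 27 + 13)/84 = 84/84 = 1

Summary (fraction, with percent):

explained: PC1 0.5238 (52.38%), PC2 0.3214 (32.14%), PC3 0.1548 (15.48%);  cumulative: 0.5238, 0.8452, 1


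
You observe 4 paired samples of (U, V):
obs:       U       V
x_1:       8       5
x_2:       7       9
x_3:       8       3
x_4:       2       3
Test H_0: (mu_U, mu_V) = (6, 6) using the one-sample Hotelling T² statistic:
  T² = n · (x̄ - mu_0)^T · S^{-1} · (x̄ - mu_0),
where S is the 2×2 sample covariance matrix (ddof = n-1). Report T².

Step 1 — sample mean vector:
  mean(U) = (8 + 7 + 8 + 2) / 4 = 25/4 = 6.25
  mean(V) = (5 + 9 + 3 + 3) / 4 = 20/4 = 5
  x̄ = (6.25, 5),  deviation x̄ - mu_0 = (6.25, 5) - (6, 6) = (0.25, -1).

Step 2 — sample covariance matrix, S[i,j] = (1/(n-1)) · Σ_k (x_{k,i} - mean_i) · (x_{k,j} - mean_j), divisor n-1 = 3:
  S[U,U] = ((1.75)·(1.75) + (0.75)·(0.75) + (1.75)·(1.75) + (-4.25)·(-4.25)) / 3 = 24.75/3 = 8.25
  S[U,V] = ((1.75)·(0) + (0.75)·(4) + (1.75)·(-2) + (-4.25)·(-2)) / 3 = 8/3 = 2.6667
  S[V,V] = ((0)·(0) + (4)·(4) + (-2)·(-2) + (-2)·(-2)) / 3 = 24/3 = 8
  S = [[8.25, 2.6667],
 [2.6667, 8]].

Step 3 — invert S. det(S) = 8.25·8 - (2.6667)² = 58.8889.
  S^{-1} = (1/det) · [[d, -b], [-b, a]] = [[0.1358, -0.0453],
 [-0.0453, 0.1401]].

Step 4 — quadratic form (x̄ - mu_0)^T · S^{-1} · (x̄ - mu_0):
  S^{-1} · (x̄ - mu_0) = (0.0792, -0.1514),
  (x̄ - mu_0)^T · [...] = (0.25)·(0.0792) + (-1)·(-0.1514) = 0.1712.

Step 5 — scale by n: T² = 4 · 0.1712 = 0.6849.

T² ≈ 0.6849


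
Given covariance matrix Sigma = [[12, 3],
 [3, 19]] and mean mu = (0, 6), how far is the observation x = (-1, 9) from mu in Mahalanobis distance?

Step 1 — centre the observation: (x - mu) = (-1, 3).

Step 2 — invert Sigma. det(Sigma) = 12·19 - (3)² = 219.
  Sigma^{-1} = (1/det) · [[d, -b], [-b, a]] = [[0.0868, -0.0137],
 [-0.0137, 0.0548]].

Step 3 — form the quadratic (x - mu)^T · Sigma^{-1} · (x - mu):
  Sigma^{-1} · (x - mu) = (-0.1279, 0.1781).
  (x - mu)^T · [Sigma^{-1} · (x - mu)] = (-1)·(-0.1279) + (3)·(0.1781) = 0.6621.

Step 4 — take square root: d = √(0.6621) ≈ 0.8137.

d(x, mu) = √(0.6621) ≈ 0.8137


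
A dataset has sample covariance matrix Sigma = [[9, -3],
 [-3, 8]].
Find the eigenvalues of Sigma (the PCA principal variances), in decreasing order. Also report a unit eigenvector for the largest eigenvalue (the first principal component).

Step 1 — characteristic polynomial of 2×2 Sigma:
  det(Sigma - λI) = λ² - trace · λ + det = 0.
  trace = 9 + 8 = 17, det = 9·8 - (-3)² = 63.
Step 2 — discriminant:
  Δ = trace² - 4·det = 289 - 252 = 37.
Step 3 — eigenvalues:
  λ = (trace ± √Δ)/2 = (17 ± 6.0828)/2,
  λ_1 = 11.5414,  λ_2 = 5.4586.

Step 4 — unit eigenvector for λ_1: solve (Sigma - λ_1 I)v = 0. First row:
  (9 - 11.5414)·v_x + (-3)·v_y = 0, i.e. (-2.5414)·v_x + (-3)·v_y = 0,
  so v ∝ (b, λ_1 - a) = (-3, 2.5414); multiply by -1 so the first entry is positive: u = (3, -2.5414).
  ||u|| = √((3)² + (-2.5414)²) = √(15.4586) ≈ 3.9317,
  v_1 = u/||u|| ≈ (0.763, -0.6464) (||v_1|| = 1).

λ_1 = 11.5414,  λ_2 = 5.4586;  v_1 ≈ (0.763, -0.6464)


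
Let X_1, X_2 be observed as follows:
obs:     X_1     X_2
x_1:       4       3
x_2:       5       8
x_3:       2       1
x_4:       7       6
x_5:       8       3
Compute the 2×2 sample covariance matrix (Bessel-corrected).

Step 1 — column means:
  mean(X_1) = (4 + 5 + 2 + 7 + 8) / 5 = 26/5 = 5.2
  mean(X_2) = (3 + 8 + 1 + 6 + 3) / 5 = 21/5 = 4.2

Step 2 — sample covariance S[i,j] = (1/(n-1)) · Σ_k (x_{k,i} - mean_i) · (x_{k,j} - mean_j), with n-1 = 4.
  S[X_1,X_1] = ((-1.2)·(-1.2) + (-0.2)·(-0.2) + (-3.2)·(-3.2) + (1.8)·(1.8) + (2.8)·(2.8)) / 4 = 22.8/4 = 5.7
  S[X_1,X_2] = ((-1.2)·(-1.2) + (-0.2)·(3.8) + (-3.2)·(-3.2) + (1.8)·(1.8) + (2.8)·(-1.2)) / 4 = 10.8/4 = 2.7
  S[X_2,X_2] = ((-1.2)·(-1.2) + (3.8)·(3.8) + (-3.2)·(-3.2) + (1.8)·(1.8) + (-1.2)·(-1.2)) / 4 = 30.8/4 = 7.7

S is symmetric (S[j,i] = S[i,j]). Assembling:

S = [[5.7, 2.7],
 [2.7, 7.7]]


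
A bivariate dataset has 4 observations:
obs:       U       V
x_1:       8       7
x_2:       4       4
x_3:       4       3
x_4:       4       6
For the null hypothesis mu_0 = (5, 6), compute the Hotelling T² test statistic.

Step 1 — sample mean vector:
  mean(U) = (8 + 4 + 4 + 4) / 4 = 20/4 = 5
  mean(V) = (7 + 4 + 3 + 6) / 4 = 20/4 = 5
  x̄ = (5, 5),  deviation x̄ - mu_0 = (5, 5) - (5, 6) = (0, -1).

Step 2 — sample covariance matrix, S[i,j] = (1/(n-1)) · Σ_k (x_{k,i} - mean_i) · (x_{k,j} - mean_j), divisor n-1 = 3:
  S[U,U] = ((3)·(3) + (-1)·(-1) + (-1)·(-1) + (-1)·(-1)) / 3 = 12/3 = 4
  S[U,V] = ((3)·(2) + (-1)·(-1) + (-1)·(-2) + (-1)·(1)) / 3 = 8/3 = 2.6667
  S[V,V] = ((2)·(2) + (-1)·(-1) + (-2)·(-2) + (1)·(1)) / 3 = 10/3 = 3.3333
  S = [[4, 2.6667],
 [2.6667, 3.3333]].

Step 3 — invert S. det(S) = 4·3.3333 - (2.6667)² = 6.2222.
  S^{-1} = (1/det) · [[d, -b], [-b, a]] = [[0.5357, -0.4286],
 [-0.4286, 0.6429]].

Step 4 — quadratic form (x̄ - mu_0)^T · S^{-1} · (x̄ - mu_0):
  S^{-1} · (x̄ - mu_0) = (0.4286, -0.6429),
  (x̄ - mu_0)^T · [...] = (0)·(0.4286) + (-1)·(-0.6429) = 0.6429.

Step 5 — scale by n: T² = 4 · 0.6429 = 2.5714.

T² ≈ 2.5714


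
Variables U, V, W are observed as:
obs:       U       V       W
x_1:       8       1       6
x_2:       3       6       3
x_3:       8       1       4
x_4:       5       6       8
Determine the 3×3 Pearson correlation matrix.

Step 1 — column means:
  mean(U) = (8 + 3 + 8 + 5) / 4 = 24/4 = 6
  mean(V) = (1 + 6 + 1 + 6) / 4 = 14/4 = 3.5
  mean(W) = (6 + 3 + 4 + 8) / 4 = 21/4 = 5.25

Step 2 — sample variances and covariances s[i,j] = (1/(n-1)) · Σ_k (x_{k,i} - mean_i) · (x_{k,j} - mean_j), with n-1 = 3:
  s[U,U] = ((2)·(2) + (-3)·(-3) + (2)·(2) + (-1)·(-1)) / 3 = 18/3 = 6
  s[U,V] = ((2)·(-2.5) + (-3)·(2.5) + (2)·(-2.5) + (-1)·(2.5)) / 3 = -20/3 = -6.6667
  s[U,W] = ((2)·(0.75) + (-3)·(-2.25) + (2)·(-1.25) + (-1)·(2.75)) / 3 = 3/3 = 1
  s[V,V] = ((-2.5)·(-2.5) + (2.5)·(2.5) + (-2.5)·(-2.5) + (2.5)·(2.5)) / 3 = 25/3 = 8.3333
  s[V,W] = ((-2.5)·(0.75) + (2.5)·(-2.25) + (-2.5)·(-1.25) + (2.5)·(2.75)) / 3 = 2.5/3 = 0.8333
  s[W,W] = ((0.75)·(0.75) + (-2.25)·(-2.25) + (-1.25)·(-1.25) + (2.75)·(2.75)) / 3 = 14.75/3 = 4.9167
  Sample standard deviations s_i = √(s[i,i]):
  s(U) = √(6) = 2.4495
  s(V) = √(8.3333) = 2.8868
  s(W) = √(4.9167) = 2.2174

Step 3 — r_{ij} = s_{ij} / (s_i · s_j):
  r[U,U] = 1 (diagonal).
  r[U,V] = -6.6667 / (2.4495 · 2.8868) = -6.6667 / 7.0711 = -0.9428
  r[U,W] = 1 / (2.4495 · 2.2174) = 1 / 5.4314 = 0.1841
  r[V,V] = 1 (diagonal).
  r[V,W] = 0.8333 / (2.8868 · 2.2174) = 0.8333 / 6.401 = 0.1302
  r[W,W] = 1 (diagonal).

R is symmetric with unit diagonal. Assembling:

R = [[1, -0.9428, 0.1841],
 [-0.9428, 1, 0.1302],
 [0.1841, 0.1302, 1]]


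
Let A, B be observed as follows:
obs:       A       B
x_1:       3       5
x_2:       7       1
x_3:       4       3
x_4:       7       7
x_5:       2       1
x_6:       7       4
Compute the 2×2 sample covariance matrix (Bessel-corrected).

Step 1 — column means:
  mean(A) = (3 + 7 + 4 + 7 + 2 + 7) / 6 = 30/6 = 5
  mean(B) = (5 + 1 + 3 + 7 + 1 + 4) / 6 = 21/6 = 3.5

Step 2 — sample covariance S[i,j] = (1/(n-1)) · Σ_k (x_{k,i} - mean_i) · (x_{k,j} - mean_j), with n-1 = 5.
  S[A,A] = ((-2)·(-2) + (2)·(2) + (-1)·(-1) + (2)·(2) + (-3)·(-3) + (2)·(2)) / 5 = 26/5 = 5.2
  S[A,B] = ((-2)·(1.5) + (2)·(-2.5) + (-1)·(-0.5) + (2)·(3.5) + (-3)·(-2.5) + (2)·(0.5)) / 5 = 8/5 = 1.6
  S[B,B] = ((1.5)·(1.5) + (-2.5)·(-2.5) + (-0.5)·(-0.5) + (3.5)·(3.5) + (-2.5)·(-2.5) + (0.5)·(0.5)) / 5 = 27.5/5 = 5.5

S is symmetric (S[j,i] = S[i,j]). Assembling:

S = [[5.2, 1.6],
 [1.6, 5.5]]


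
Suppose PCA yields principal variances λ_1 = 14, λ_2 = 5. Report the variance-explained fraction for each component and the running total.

Step 1 — total variance = trace(Sigma) = Σ λ_i = 14 + 5 = 19.

Step 2 — fraction explained by component i = λ_i / Σ λ:
  PC1: 14/19 = 0.7368
  PC2: 5/19 = 0.2632

Step 3 — cumulative fraction after k components = (λ_1 + ... + λ_k) / Σ λ:
  k = 1: 14/19 = 0.7368
  k = 2: (14 + 5)/19 = 19/19 = 1

Summary (fraction, with percent):

explained: PC1 0.7368 (73.68%), PC2 0.2632 (26.32%);  cumulative: 0.7368, 1


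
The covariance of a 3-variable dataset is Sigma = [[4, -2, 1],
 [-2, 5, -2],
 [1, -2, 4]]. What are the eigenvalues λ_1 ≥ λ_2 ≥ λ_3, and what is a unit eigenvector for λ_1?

Step 1 — characteristic polynomial p(λ) = det(λI - Sigma) = λ³ - tr·λ² + c_1·λ - det, where tr = trace, c_1 = sum of the principal 2×2 minors, det = det(Sigma):
  tr = 4 + 5 + 4 = 13,
  c_1 = (4·5 - (-2)²) + (4·4 - (1)²) + (5·4 - (-2)²) = 16 + 15 + 16 = 47,
  det = 4·(5·4 - (-2)²) - (-2)·((-2)·4 - (-2)·(1)) + (1)·((-2)·(-2) - 5·(1)) = 4·(16) - (-2)·(-6) + (1)·(-1) = 51.
  So p(λ) = λ³ - 13λ² + 47λ - 51.
Step 2 — look for an integer root (rational root theorem: any rational root is an integer divisor of 51). Testing λ = 3:
  p(3) = 27 - 117 + 141 - 51 = 0  ✓
  Dividing out (λ - 3): p(λ) = (λ - 3)(λ² - 10λ + 17).
Step 3 — remaining eigenvalues from the quadratic λ² - 10λ + 17 = 0:
  Δ = 10² - 4·17 = 100 - 68 = 32,  λ = (10 ± √32)/2 = (10 ± 5.6569)/2 ≈ 7.8284 or 2.1716.
  Sorted: λ_1 = 7.8284,  λ_2 = 3,  λ_3 = 2.1716  (check: sum = 13 = tr ✓).

Step 4 — unit eigenvector for λ_1 ≈ 7.8284: v spans the null space of (Sigma - λ_1 I), whose rows are
  r_1 = (-3.8284, -2, 1),  r_2 = (-2, -2.8284, -2),  r_3 = (1, -2, -3.8284).
  v is orthogonal to every row, so take v ∝ r_1 × r_2 = ((-2)·(-2) - (1)·(-2.8284), (1)·(-2) - (-3.8284)·(-2), (-3.8284)·(-2.8284) - (-2)·(-2)) ≈ (6.8284, -9.6569, 6.8284).
  Let u = (6.8284, -9.6569, 6.8284).
  ||u|| = √((6.8284)² + (-9.6569)² + (6.8284)²) = √(186.5097) ≈ 13.6569,  v_1 = u/||u|| ≈ (0.5, -0.7071, 0.5) (||v_1|| = 1).

λ_1 = 7.8284,  λ_2 = 3,  λ_3 = 2.1716;  v_1 ≈ (0.5, -0.7071, 0.5)


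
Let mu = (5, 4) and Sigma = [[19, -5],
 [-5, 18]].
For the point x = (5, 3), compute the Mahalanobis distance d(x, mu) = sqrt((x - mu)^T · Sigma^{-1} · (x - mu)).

Step 1 — centre the observation: (x - mu) = (0, -1).

Step 2 — invert Sigma. det(Sigma) = 19·18 - (-5)² = 317.
  Sigma^{-1} = (1/det) · [[d, -b], [-b, a]] = [[0.0568, 0.0158],
 [0.0158, 0.0599]].

Step 3 — form the quadratic (x - mu)^T · Sigma^{-1} · (x - mu):
  Sigma^{-1} · (x - mu) = (-0.0158, -0.0599).
  (x - mu)^T · [Sigma^{-1} · (x - mu)] = (0)·(-0.0158) + (-1)·(-0.0599) = 0.0599.

Step 4 — take square root: d = √(0.0599) ≈ 0.2448.

d(x, mu) = √(0.0599) ≈ 0.2448


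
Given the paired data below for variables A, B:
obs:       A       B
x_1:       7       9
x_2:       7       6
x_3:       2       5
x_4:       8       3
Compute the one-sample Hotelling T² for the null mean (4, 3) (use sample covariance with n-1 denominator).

Step 1 — sample mean vector:
  mean(A) = (7 + 7 + 2 + 8) / 4 = 24/4 = 6
  mean(B) = (9 + 6 + 5 + 3) / 4 = 23/4 = 5.75
  x̄ = (6, 5.75),  deviation x̄ - mu_0 = (6, 5.75) - (4, 3) = (2, 2.75).

Step 2 — sample covariance matrix, S[i,j] = (1/(n-1)) · Σ_k (x_{k,i} - mean_i) · (x_{k,j} - mean_j), divisor n-1 = 3:
  S[A,A] = ((1)·(1) + (1)·(1) + (-4)·(-4) + (2)·(2)) / 3 = 22/3 = 7.3333
  S[A,B] = ((1)·(3.25) + (1)·(0.25) + (-4)·(-0.75) + (2)·(-2.75)) / 3 = 1/3 = 0.3333
  S[B,B] = ((3.25)·(3.25) + (0.25)·(0.25) + (-0.75)·(-0.75) + (-2.75)·(-2.75)) / 3 = 18.75/3 = 6.25
  S = [[7.3333, 0.3333],
 [0.3333, 6.25]].

Step 3 — invert S. det(S) = 7.3333·6.25 - (0.3333)² = 45.7222.
  S^{-1} = (1/det) · [[d, -b], [-b, a]] = [[0.1367, -0.0073],
 [-0.0073, 0.1604]].

Step 4 — quadratic form (x̄ - mu_0)^T · S^{-1} · (x̄ - mu_0):
  S^{-1} · (x̄ - mu_0) = (0.2533, 0.4265),
  (x̄ - mu_0)^T · [...] = (2)·(0.2533) + (2.75)·(0.4265) = 1.6795.

Step 5 — scale by n: T² = 4 · 1.6795 = 6.7181.

T² ≈ 6.7181


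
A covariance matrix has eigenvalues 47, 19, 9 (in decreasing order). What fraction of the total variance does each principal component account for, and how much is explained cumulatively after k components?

Step 1 — total variance = trace(Sigma) = Σ λ_i = 47 + 19 + 9 = 75.

Step 2 — fraction explained by component i = λ_i / Σ λ:
  PC1: 47/75 = 0.6267
  PC2: 19/75 = 0.2533
  PC3: 9/75 = 0.12

Step 3 — cumulative fraction after k components = (λ_1 + ... + λ_k) / Σ λ:
  k = 1: 47/75 = 0.6267
  k = 2: (47 + 19)/75 = 66/75 = 0.88
  k = 3: (47 + 19 + 9)/75 = 75/75 = 1

Summary (fraction, with percent):

explained: PC1 0.6267 (62.67%), PC2 0.2533 (25.33%), PC3 0.12 (12%);  cumulative: 0.6267, 0.88, 1


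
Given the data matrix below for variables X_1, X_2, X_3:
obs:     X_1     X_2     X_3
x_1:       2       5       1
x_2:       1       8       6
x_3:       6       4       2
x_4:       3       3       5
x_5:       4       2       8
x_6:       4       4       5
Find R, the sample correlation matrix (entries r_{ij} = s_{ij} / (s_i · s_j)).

Step 1 — column means:
  mean(X_1) = (2 + 1 + 6 + 3 + 4 + 4) / 6 = 20/6 = 3.3333
  mean(X_2) = (5 + 8 + 4 + 3 + 2 + 4) / 6 = 26/6 = 4.3333
  mean(X_3) = (1 + 6 + 2 + 5 + 8 + 5) / 6 = 27/6 = 4.5

Step 2 — sample variances and covariances s[i,j] = (1/(n-1)) · Σ_k (x_{k,i} - mean_i) · (x_{k,j} - mean_j), with n-1 = 5:
  s[X_1,X_1] = ((-1.3333)·(-1.3333) + (-2.3333)·(-2.3333) + (2.6667)·(2.6667) + (-0.3333)·(-0.3333) + (0.6667)·(0.6667) + (0.6667)·(0.6667)) / 5 = 15.3333/5 = 3.0667
  s[X_1,X_2] = ((-1.3333)·(0.6667) + (-2.3333)·(3.6667) + (2.6667)·(-0.3333) + (-0.3333)·(-1.3333) + (0.6667)·(-2.3333) + (0.6667)·(-0.3333)) / 5 = -11.6667/5 = -2.3333
  s[X_1,X_3] = ((-1.3333)·(-3.5) + (-2.3333)·(1.5) + (2.6667)·(-2.5) + (-0.3333)·(0.5) + (0.6667)·(3.5) + (0.6667)·(0.5)) / 5 = -3/5 = -0.6
  s[X_2,X_2] = ((0.6667)·(0.6667) + (3.6667)·(3.6667) + (-0.3333)·(-0.3333) + (-1.3333)·(-1.3333) + (-2.3333)·(-2.3333) + (-0.3333)·(-0.3333)) / 5 = 21.3333/5 = 4.2667
  s[X_2,X_3] = ((0.6667)·(-3.5) + (3.6667)·(1.5) + (-0.3333)·(-2.5) + (-1.3333)·(0.5) + (-2.3333)·(3.5) + (-0.3333)·(0.5)) / 5 = -5/5 = -1
  s[X_3,X_3] = ((-3.5)·(-3.5) + (1.5)·(1.5) + (-2.5)·(-2.5) + (0.5)·(0.5) + (3.5)·(3.5) + (0.5)·(0.5)) / 5 = 33.5/5 = 6.7
  Sample standard deviations s_i = √(s[i,i]):
  s(X_1) = √(3.0667) = 1.7512
  s(X_2) = √(4.2667) = 2.0656
  s(X_3) = √(6.7) = 2.5884

Step 3 — r_{ij} = s_{ij} / (s_i · s_j):
  r[X_1,X_1] = 1 (diagonal).
  r[X_1,X_2] = -2.3333 / (1.7512 · 2.0656) = -2.3333 / 3.6172 = -0.6451
  r[X_1,X_3] = -0.6 / (1.7512 · 2.5884) = -0.6 / 4.5328 = -0.1324
  r[X_2,X_2] = 1 (diagonal).
  r[X_2,X_3] = -1 / (2.0656 · 2.5884) = -1 / 5.3467 = -0.187
  r[X_3,X_3] = 1 (diagonal).

R is symmetric with unit diagonal. Assembling:

R = [[1, -0.6451, -0.1324],
 [-0.6451, 1, -0.187],
 [-0.1324, -0.187, 1]]


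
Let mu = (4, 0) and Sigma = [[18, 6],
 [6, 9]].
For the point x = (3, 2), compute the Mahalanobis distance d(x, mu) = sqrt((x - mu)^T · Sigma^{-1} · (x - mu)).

Step 1 — centre the observation: (x - mu) = (-1, 2).

Step 2 — invert Sigma. det(Sigma) = 18·9 - (6)² = 126.
  Sigma^{-1} = (1/det) · [[d, -b], [-b, a]] = [[0.0714, -0.0476],
 [-0.0476, 0.1429]].

Step 3 — form the quadratic (x - mu)^T · Sigma^{-1} · (x - mu):
  Sigma^{-1} · (x - mu) = (-0.1667, 0.3333).
  (x - mu)^T · [Sigma^{-1} · (x - mu)] = (-1)·(-0.1667) + (2)·(0.3333) = 0.8333.

Step 4 — take square root: d = √(0.8333) ≈ 0.9129.

d(x, mu) = √(0.8333) ≈ 0.9129


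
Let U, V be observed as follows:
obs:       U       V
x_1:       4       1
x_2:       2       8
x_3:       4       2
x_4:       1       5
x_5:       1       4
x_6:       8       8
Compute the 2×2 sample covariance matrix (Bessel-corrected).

Step 1 — column means:
  mean(U) = (4 + 2 + 4 + 1 + 1 + 8) / 6 = 20/6 = 3.3333
  mean(V) = (1 + 8 + 2 + 5 + 4 + 8) / 6 = 28/6 = 4.6667

Step 2 — sample covariance S[i,j] = (1/(n-1)) · Σ_k (x_{k,i} - mean_i) · (x_{k,j} - mean_j), with n-1 = 5.
  S[U,U] = ((0.6667)·(0.6667) + (-1.3333)·(-1.3333) + (0.6667)·(0.6667) + (-2.3333)·(-2.3333) + (-2.3333)·(-2.3333) + (4.6667)·(4.6667)) / 5 = 35.3333/5 = 7.0667
  S[U,V] = ((0.6667)·(-3.6667) + (-1.3333)·(3.3333) + (0.6667)·(-2.6667) + (-2.3333)·(0.3333) + (-2.3333)·(-0.6667) + (4.6667)·(3.3333)) / 5 = 7.6667/5 = 1.5333
  S[V,V] = ((-3.6667)·(-3.6667) + (3.3333)·(3.3333) + (-2.6667)·(-2.6667) + (0.3333)·(0.3333) + (-0.6667)·(-0.6667) + (3.3333)·(3.3333)) / 5 = 43.3333/5 = 8.6667

S is symmetric (S[j,i] = S[i,j]). Assembling:

S = [[7.0667, 1.5333],
 [1.5333, 8.6667]]


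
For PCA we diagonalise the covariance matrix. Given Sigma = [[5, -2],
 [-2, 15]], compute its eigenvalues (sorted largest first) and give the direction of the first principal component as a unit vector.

Step 1 — characteristic polynomial of 2×2 Sigma:
  det(Sigma - λI) = λ² - trace · λ + det = 0.
  trace = 5 + 15 = 20, det = 5·15 - (-2)² = 71.
Step 2 — discriminant:
  Δ = trace² - 4·det = 400 - 284 = 116.
Step 3 — eigenvalues:
  λ = (trace ± √Δ)/2 = (20 ± 10.7703)/2,
  λ_1 = 15.3852,  λ_2 = 4.6148.

Step 4 — unit eigenvector for λ_1: solve (Sigma - λ_1 I)v = 0. First row:
  (5 - 15.3852)·v_x + (-2)·v_y = 0, i.e. (-10.3852)·v_x + (-2)·v_y = 0,
  so v ∝ (b, λ_1 - a) = (-2, 10.3852); multiply by -1 so the first entry is positive: u = (2, -10.3852).
  ||u|| = √((2)² + (-10.3852)²) = √(111.8516) ≈ 10.576,
  v_1 = u/||u|| ≈ (0.1891, -0.982) (||v_1|| = 1).

λ_1 = 15.3852,  λ_2 = 4.6148;  v_1 ≈ (0.1891, -0.982)


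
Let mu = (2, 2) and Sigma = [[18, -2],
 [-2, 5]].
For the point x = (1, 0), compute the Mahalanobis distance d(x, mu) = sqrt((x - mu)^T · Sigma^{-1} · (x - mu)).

Step 1 — centre the observation: (x - mu) = (-1, -2).

Step 2 — invert Sigma. det(Sigma) = 18·5 - (-2)² = 86.
  Sigma^{-1} = (1/det) · [[d, -b], [-b, a]] = [[0.0581, 0.0233],
 [0.0233, 0.2093]].

Step 3 — form the quadratic (x - mu)^T · Sigma^{-1} · (x - mu):
  Sigma^{-1} · (x - mu) = (-0.1047, -0.4419).
  (x - mu)^T · [Sigma^{-1} · (x - mu)] = (-1)·(-0.1047) + (-2)·(-0.4419) = 0.9884.

Step 4 — take square root: d = √(0.9884) ≈ 0.9942.

d(x, mu) = √(0.9884) ≈ 0.9942


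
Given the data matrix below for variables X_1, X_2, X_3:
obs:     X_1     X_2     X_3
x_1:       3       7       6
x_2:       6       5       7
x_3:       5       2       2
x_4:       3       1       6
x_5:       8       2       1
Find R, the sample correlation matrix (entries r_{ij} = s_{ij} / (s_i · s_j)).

Step 1 — column means:
  mean(X_1) = (3 + 6 + 5 + 3 + 8) / 5 = 25/5 = 5
  mean(X_2) = (7 + 5 + 2 + 1 + 2) / 5 = 17/5 = 3.4
  mean(X_3) = (6 + 7 + 2 + 6 + 1) / 5 = 22/5 = 4.4

Step 2 — sample variances and covariances s[i,j] = (1/(n-1)) · Σ_k (x_{k,i} - mean_i) · (x_{k,j} - mean_j), with n-1 = 4:
  s[X_1,X_1] = ((-2)·(-2) + (1)·(1) + (0)·(0) + (-2)·(-2) + (3)·(3)) / 4 = 18/4 = 4.5
  s[X_1,X_2] = ((-2)·(3.6) + (1)·(1.6) + (0)·(-1.4) + (-2)·(-2.4) + (3)·(-1.4)) / 4 = -5/4 = -1.25
  s[X_1,X_3] = ((-2)·(1.6) + (1)·(2.6) + (0)·(-2.4) + (-2)·(1.6) + (3)·(-3.4)) / 4 = -14/4 = -3.5
  s[X_2,X_2] = ((3.6)·(3.6) + (1.6)·(1.6) + (-1.4)·(-1.4) + (-2.4)·(-2.4) + (-1.4)·(-1.4)) / 4 = 25.2/4 = 6.3
  s[X_2,X_3] = ((3.6)·(1.6) + (1.6)·(2.6) + (-1.4)·(-2.4) + (-2.4)·(1.6) + (-1.4)·(-3.4)) / 4 = 14.2/4 = 3.55
  s[X_3,X_3] = ((1.6)·(1.6) + (2.6)·(2.6) + (-2.4)·(-2.4) + (1.6)·(1.6) + (-3.4)·(-3.4)) / 4 = 29.2/4 = 7.3
  Sample standard deviations s_i = √(s[i,i]):
  s(X_1) = √(4.5) = 2.1213
  s(X_2) = √(6.3) = 2.51
  s(X_3) = √(7.3) = 2.7019

Step 3 — r_{ij} = s_{ij} / (s_i · s_j):
  r[X_1,X_1] = 1 (diagonal).
  r[X_1,X_2] = -1.25 / (2.1213 · 2.51) = -1.25 / 5.3245 = -0.2348
  r[X_1,X_3] = -3.5 / (2.1213 · 2.7019) = -3.5 / 5.7315 = -0.6107
  r[X_2,X_2] = 1 (diagonal).
  r[X_2,X_3] = 3.55 / (2.51 · 2.7019) = 3.55 / 6.7816 = 0.5235
  r[X_3,X_3] = 1 (diagonal).

R is symmetric with unit diagonal. Assembling:

R = [[1, -0.2348, -0.6107],
 [-0.2348, 1, 0.5235],
 [-0.6107, 0.5235, 1]]


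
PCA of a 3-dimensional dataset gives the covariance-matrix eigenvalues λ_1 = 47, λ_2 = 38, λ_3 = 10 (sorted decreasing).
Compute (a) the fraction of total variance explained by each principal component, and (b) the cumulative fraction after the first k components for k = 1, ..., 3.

Step 1 — total variance = trace(Sigma) = Σ λ_i = 47 + 38 + 10 = 95.

Step 2 — fraction explained by component i = λ_i / Σ λ:
  PC1: 47/95 = 0.4947
  PC2: 38/95 = 0.4
  PC3: 10/95 = 0.1053

Step 3 — cumulative fraction after k components = (λ_1 + ... + λ_k) / Σ λ:
  k = 1: 47/95 = 0.4947
  k = 2: (47 + 38)/95 = 85/95 = 0.8947
  k = 3: (47 + 38 + 10)/95 = 95/95 = 1

Summary (fraction, with percent):

explained: PC1 0.4947 (49.47%), PC2 0.4 (40%), PC3 0.1053 (10.53%);  cumulative: 0.4947, 0.8947, 1


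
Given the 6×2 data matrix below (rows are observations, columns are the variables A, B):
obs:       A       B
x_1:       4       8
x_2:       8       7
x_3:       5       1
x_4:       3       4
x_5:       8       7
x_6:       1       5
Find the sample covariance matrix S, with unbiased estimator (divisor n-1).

Step 1 — column means:
  mean(A) = (4 + 8 + 5 + 3 + 8 + 1) / 6 = 29/6 = 4.8333
  mean(B) = (8 + 7 + 1 + 4 + 7 + 5) / 6 = 32/6 = 5.3333

Step 2 — sample covariance S[i,j] = (1/(n-1)) · Σ_k (x_{k,i} - mean_i) · (x_{k,j} - mean_j), with n-1 = 5.
  S[A,A] = ((-0.8333)·(-0.8333) + (3.1667)·(3.1667) + (0.1667)·(0.1667) + (-1.8333)·(-1.8333) + (3.1667)·(3.1667) + (-3.8333)·(-3.8333)) / 5 = 38.8333/5 = 7.7667
  S[A,B] = ((-0.8333)·(2.6667) + (3.1667)·(1.6667) + (0.1667)·(-4.3333) + (-1.8333)·(-1.3333) + (3.1667)·(1.6667) + (-3.8333)·(-0.3333)) / 5 = 11.3333/5 = 2.2667
  S[B,B] = ((2.6667)·(2.6667) + (1.6667)·(1.6667) + (-4.3333)·(-4.3333) + (-1.3333)·(-1.3333) + (1.6667)·(1.6667) + (-0.3333)·(-0.3333)) / 5 = 33.3333/5 = 6.6667

S is symmetric (S[j,i] = S[i,j]). Assembling:

S = [[7.7667, 2.2667],
 [2.2667, 6.6667]]


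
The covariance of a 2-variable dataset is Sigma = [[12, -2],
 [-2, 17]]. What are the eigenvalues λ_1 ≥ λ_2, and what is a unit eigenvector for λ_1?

Step 1 — characteristic polynomial of 2×2 Sigma:
  det(Sigma - λI) = λ² - trace · λ + det = 0.
  trace = 12 + 17 = 29, det = 12·17 - (-2)² = 200.
Step 2 — discriminant:
  Δ = trace² - 4·det = 841 - 800 = 41.
Step 3 — eigenvalues:
  λ = (trace ± √Δ)/2 = (29 ± 6.4031)/2,
  λ_1 = 17.7016,  λ_2 = 11.2984.

Step 4 — unit eigenvector for λ_1: solve (Sigma - λ_1 I)v = 0. First row:
  (12 - 17.7016)·v_x + (-2)·v_y = 0, i.e. (-5.7016)·v_x + (-2)·v_y = 0,
  so v ∝ (b, λ_1 - a) = (-2, 5.7016); multiply by -1 so the first entry is positive: u = (2, -5.7016).
  ||u|| = √((2)² + (-5.7016)²) = √(36.5078) ≈ 6.0422,
  v_1 = u/||u|| ≈ (0.331, -0.9436) (||v_1|| = 1).

λ_1 = 17.7016,  λ_2 = 11.2984;  v_1 ≈ (0.331, -0.9436)


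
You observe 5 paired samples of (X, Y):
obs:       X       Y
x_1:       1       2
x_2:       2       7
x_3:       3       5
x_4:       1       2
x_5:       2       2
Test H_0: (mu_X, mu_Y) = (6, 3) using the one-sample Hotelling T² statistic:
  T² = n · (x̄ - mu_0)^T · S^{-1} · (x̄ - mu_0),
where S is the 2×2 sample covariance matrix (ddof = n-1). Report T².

Step 1 — sample mean vector:
  mean(X) = (1 + 2 + 3 + 1 + 2) / 5 = 9/5 = 1.8
  mean(Y) = (2 + 7 + 5 + 2 + 2) / 5 = 18/5 = 3.6
  x̄ = (1.8, 3.6),  deviation x̄ - mu_0 = (1.8, 3.6) - (6, 3) = (-4.2, 0.6).

Step 2 — sample covariance matrix, S[i,j] = (1/(n-1)) · Σ_k (x_{k,i} - mean_i) · (x_{k,j} - mean_j), divisor n-1 = 4:
  S[X,X] = ((-0.8)·(-0.8) + (0.2)·(0.2) + (1.2)·(1.2) + (-0.8)·(-0.8) + (0.2)·(0.2)) / 4 = 2.8/4 = 0.7
  S[X,Y] = ((-0.8)·(-1.6) + (0.2)·(3.4) + (1.2)·(1.4) + (-0.8)·(-1.6) + (0.2)·(-1.6)) / 4 = 4.6/4 = 1.15
  S[Y,Y] = ((-1.6)·(-1.6) + (3.4)·(3.4) + (1.4)·(1.4) + (-1.6)·(-1.6) + (-1.6)·(-1.6)) / 4 = 21.2/4 = 5.3
  S = [[0.7, 1.15],
 [1.15, 5.3]].

Step 3 — invert S. det(S) = 0.7·5.3 - (1.15)² = 2.3875.
  S^{-1} = (1/det) · [[d, -b], [-b, a]] = [[2.2199, -0.4817],
 [-0.4817, 0.2932]].

Step 4 — quadratic form (x̄ - mu_0)^T · S^{-1} · (x̄ - mu_0):
  S^{-1} · (x̄ - mu_0) = (-9.6126, 2.199),
  (x̄ - mu_0)^T · [...] = (-4.2)·(-9.6126) + (0.6)·(2.199) = 41.6921.

Step 5 — scale by n: T² = 5 · 41.6921 = 208.4607.

T² ≈ 208.4607


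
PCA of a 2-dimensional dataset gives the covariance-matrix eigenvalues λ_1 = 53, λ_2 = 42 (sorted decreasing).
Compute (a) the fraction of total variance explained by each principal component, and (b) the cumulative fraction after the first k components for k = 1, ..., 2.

Step 1 — total variance = trace(Sigma) = Σ λ_i = 53 + 42 = 95.

Step 2 — fraction explained by component i = λ_i / Σ λ:
  PC1: 53/95 = 0.5579
  PC2: 42/95 = 0.4421

Step 3 — cumulative fraction after k components = (λ_1 + ... + λ_k) / Σ λ:
  k = 1: 53/95 = 0.5579
  k = 2: (53 + 42)/95 = 95/95 = 1

Summary (fraction, with percent):

explained: PC1 0.5579 (55.79%), PC2 0.4421 (44.21%);  cumulative: 0.5579, 1


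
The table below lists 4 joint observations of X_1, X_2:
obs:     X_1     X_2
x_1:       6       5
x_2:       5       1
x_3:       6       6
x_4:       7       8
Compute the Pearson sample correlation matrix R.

Step 1 — column means:
  mean(X_1) = (6 + 5 + 6 + 7) / 4 = 24/4 = 6
  mean(X_2) = (5 + 1 + 6 + 8) / 4 = 20/4 = 5

Step 2 — sample variances and covariances s[i,j] = (1/(n-1)) · Σ_k (x_{k,i} - mean_i) · (x_{k,j} - mean_j), with n-1 = 3:
  s[X_1,X_1] = ((0)·(0) + (-1)·(-1) + (0)·(0) + (1)·(1)) / 3 = 2/3 = 0.6667
  s[X_1,X_2] = ((0)·(0) + (-1)·(-4) + (0)·(1) + (1)·(3)) / 3 = 7/3 = 2.3333
  s[X_2,X_2] = ((0)·(0) + (-4)·(-4) + (1)·(1) + (3)·(3)) / 3 = 26/3 = 8.6667
  Sample standard deviations s_i = √(s[i,i]):
  s(X_1) = √(0.6667) = 0.8165
  s(X_2) = √(8.6667) = 2.9439

Step 3 — r_{ij} = s_{ij} / (s_i · s_j):
  r[X_1,X_1] = 1 (diagonal).
  r[X_1,X_2] = 2.3333 / (0.8165 · 2.9439) = 2.3333 / 2.4037 = 0.9707
  r[X_2,X_2] = 1 (diagonal).

R is symmetric with unit diagonal. Assembling:

R = [[1, 0.9707],
 [0.9707, 1]]


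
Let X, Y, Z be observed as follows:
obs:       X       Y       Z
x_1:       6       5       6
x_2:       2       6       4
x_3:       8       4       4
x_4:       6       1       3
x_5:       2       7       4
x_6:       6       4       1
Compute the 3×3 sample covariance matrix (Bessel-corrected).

Step 1 — column means:
  mean(X) = (6 + 2 + 8 + 6 + 2 + 6) / 6 = 30/6 = 5
  mean(Y) = (5 + 6 + 4 + 1 + 7 + 4) / 6 = 27/6 = 4.5
  mean(Z) = (6 + 4 + 4 + 3 + 4 + 1) / 6 = 22/6 = 3.6667

Step 2 — sample covariance S[i,j] = (1/(n-1)) · Σ_k (x_{k,i} - mean_i) · (x_{k,j} - mean_j), with n-1 = 5.
  S[X,X] = ((1)·(1) + (-3)·(-3) + (3)·(3) + (1)·(1) + (-3)·(-3) + (1)·(1)) / 5 = 30/5 = 6
  S[X,Y] = ((1)·(0.5) + (-3)·(1.5) + (3)·(-0.5) + (1)·(-3.5) + (-3)·(2.5) + (1)·(-0.5)) / 5 = -17/5 = -3.4
  S[X,Z] = ((1)·(2.3333) + (-3)·(0.3333) + (3)·(0.3333) + (1)·(-0.6667) + (-3)·(0.3333) + (1)·(-2.6667)) / 5 = -2/5 = -0.4
  S[Y,Y] = ((0.5)·(0.5) + (1.5)·(1.5) + (-0.5)·(-0.5) + (-3.5)·(-3.5) + (2.5)·(2.5) + (-0.5)·(-0.5)) / 5 = 21.5/5 = 4.3
  S[Y,Z] = ((0.5)·(2.3333) + (1.5)·(0.3333) + (-0.5)·(0.3333) + (-3.5)·(-0.6667) + (2.5)·(0.3333) + (-0.5)·(-2.6667)) / 5 = 6/5 = 1.2
  S[Z,Z] = ((2.3333)·(2.3333) + (0.3333)·(0.3333) + (0.3333)·(0.3333) + (-0.6667)·(-0.6667) + (0.3333)·(0.3333) + (-2.6667)·(-2.6667)) / 5 = 13.3333/5 = 2.6667

S is symmetric (S[j,i] = S[i,j]). Assembling:

S = [[6, -3.4, -0.4],
 [-3.4, 4.3, 1.2],
 [-0.4, 1.2, 2.6667]]


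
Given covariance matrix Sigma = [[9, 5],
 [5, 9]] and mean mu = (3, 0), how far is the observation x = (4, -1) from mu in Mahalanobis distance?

Step 1 — centre the observation: (x - mu) = (1, -1).

Step 2 — invert Sigma. det(Sigma) = 9·9 - (5)² = 56.
  Sigma^{-1} = (1/det) · [[d, -b], [-b, a]] = [[0.1607, -0.0893],
 [-0.0893, 0.1607]].

Step 3 — form the quadratic (x - mu)^T · Sigma^{-1} · (x - mu):
  Sigma^{-1} · (x - mu) = (0.25, -0.25).
  (x - mu)^T · [Sigma^{-1} · (x - mu)] = (1)·(0.25) + (-1)·(-0.25) = 0.5.

Step 4 — take square root: d = √(0.5) ≈ 0.7071.

d(x, mu) = √(0.5) ≈ 0.7071
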